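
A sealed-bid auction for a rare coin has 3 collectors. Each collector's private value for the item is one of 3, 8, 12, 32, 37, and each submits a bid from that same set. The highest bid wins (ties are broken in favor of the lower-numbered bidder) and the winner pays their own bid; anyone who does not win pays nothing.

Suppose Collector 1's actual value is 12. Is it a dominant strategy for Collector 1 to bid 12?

Consider the case where Collector 2 bids 3 and Collector 3 bids 3.
Truthful bid 12: wins, pays 12, utility 12 - 12 = 0.
Bid 3 instead: wins, pays 3, utility 12 - 3 = 9.
Since 9 > 0, bidding 3 is strictly better here, so truthful bidding is not dominant.

No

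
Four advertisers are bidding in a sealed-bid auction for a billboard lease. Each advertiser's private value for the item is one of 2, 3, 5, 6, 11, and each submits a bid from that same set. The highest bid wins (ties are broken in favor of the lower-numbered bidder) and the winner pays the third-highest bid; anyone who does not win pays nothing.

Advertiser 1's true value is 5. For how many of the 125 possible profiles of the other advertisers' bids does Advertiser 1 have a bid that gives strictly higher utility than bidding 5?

Others bid (2, 2, 6): truth gives 0; bid 6 gives 3 > 0. Violating.
Others bid (2, 2, 11): truth gives 0; bid 11 gives 3 > 0. Violating.
Others bid (2, 3, 6): truth gives 0; bid 6 gives 2 > 0. Violating.
Others bid (2, 3, 11): truth gives 0; bid 11 gives 2 > 0. Violating.
Others bid (2, 2, 2): truth gives 3; no alternative beats it.
Others bid (2, 2, 3): truth gives 3; no alternative beats it.
(Checking all 125 profiles: 24 have a profitable deviation, 101 do not.)

24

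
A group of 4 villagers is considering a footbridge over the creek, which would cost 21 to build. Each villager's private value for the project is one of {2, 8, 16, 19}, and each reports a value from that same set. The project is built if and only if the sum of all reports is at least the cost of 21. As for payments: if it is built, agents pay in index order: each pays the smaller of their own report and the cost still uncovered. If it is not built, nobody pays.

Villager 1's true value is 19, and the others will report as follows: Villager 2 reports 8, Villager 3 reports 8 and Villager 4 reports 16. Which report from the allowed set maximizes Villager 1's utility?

Report 2: project built, pays 2, utility 19 - 2 = 17.
Report 8: project built, pays 8, utility 19 - 8 = 11.
Report 16: project built, pays 16, utility 19 - 16 = 3.
Report 19: project built, pays 19, utility 19 - 19 = 0.
The best choice is 2 with utility 17.

2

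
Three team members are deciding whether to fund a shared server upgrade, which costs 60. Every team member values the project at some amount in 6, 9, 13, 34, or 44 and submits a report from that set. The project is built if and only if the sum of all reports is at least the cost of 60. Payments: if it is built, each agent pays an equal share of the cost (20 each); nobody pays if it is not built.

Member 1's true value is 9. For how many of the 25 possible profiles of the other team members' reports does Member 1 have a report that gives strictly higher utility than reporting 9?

Others report (9, 44): truth gives -11; report 6 gives 0 > -11. Violating.
Others report (44, 9): truth gives -11; report 6 gives 0 > -11. Violating.
Others report (6, 6): truth gives 0; no alternative beats it.
Others report (6, 9): truth gives 0; no alternative beats it.
(Checking all 25 profiles: 2 have a profitable deviation, 23 do not.)

2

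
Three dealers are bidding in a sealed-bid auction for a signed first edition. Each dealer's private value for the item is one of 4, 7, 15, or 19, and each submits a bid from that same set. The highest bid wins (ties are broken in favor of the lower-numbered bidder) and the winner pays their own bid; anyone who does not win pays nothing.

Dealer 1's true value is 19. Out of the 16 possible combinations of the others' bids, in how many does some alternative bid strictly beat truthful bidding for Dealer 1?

9

Others bid (4, 4): truth gives 0; bid 4 gives 15 > 0. Violating.
Others bid (4, 7): truth gives 0; bid 7 gives 12 > 0. Violating.
Others bid (4, 15): truth gives 0; bid 15 gives 4 > 0. Violating.
Others bid (7, 4): truth gives 0; bid 7 gives 12 > 0. Violating.
Others bid (4, 19): truth gives 0; no alternative beats it.
Others bid (7, 19): truth gives 0; no alternative beats it.
(Checking all 16 profiles: 9 have a profitable deviation, 7 do not.)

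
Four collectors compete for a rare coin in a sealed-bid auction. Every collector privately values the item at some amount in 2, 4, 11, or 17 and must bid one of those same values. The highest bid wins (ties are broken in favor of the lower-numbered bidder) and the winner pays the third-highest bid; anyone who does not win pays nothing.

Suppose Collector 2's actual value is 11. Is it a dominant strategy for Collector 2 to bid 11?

Consider the case where Collector 1 bids 2, Collector 3 bids 2 and Collector 4 bids 17.
Truthful bid 11: loses, pays 0, utility 0.
Bid 17 instead: wins, pays 2, utility 11 - 2 = 9.
Since 9 > 0, bidding 17 is strictly better here, so truthful bidding is not dominant.

No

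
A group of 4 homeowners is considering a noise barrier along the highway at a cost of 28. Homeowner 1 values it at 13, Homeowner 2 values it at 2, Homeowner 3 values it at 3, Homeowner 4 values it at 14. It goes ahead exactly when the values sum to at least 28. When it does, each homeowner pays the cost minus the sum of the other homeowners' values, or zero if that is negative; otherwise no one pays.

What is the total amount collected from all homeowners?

19

Total value 32 ≥ cost 28, so it is built.
Homeowner 1: others sum to 19; max(0, 28 - 19) = 9.
Homeowner 2: others sum to 30; max(0, 28 - 30) = 0.
Homeowner 3: others sum to 29; max(0, 28 - 29) = 0.
Homeowner 4: others sum to 18; max(0, 28 - 18) = 10.
Total collected = 9 + 0 + 0 + 10 = 19.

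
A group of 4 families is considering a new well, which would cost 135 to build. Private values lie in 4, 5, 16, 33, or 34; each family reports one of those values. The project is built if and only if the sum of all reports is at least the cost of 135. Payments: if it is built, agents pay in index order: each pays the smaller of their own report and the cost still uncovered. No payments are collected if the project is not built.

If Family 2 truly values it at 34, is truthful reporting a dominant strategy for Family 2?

No

Consider the case where Family 1 reports 34, Family 3 reports 34 and Family 4 reports 34.
Truthful report 34: project built, pays 34, utility 34 - 34 = 0.
Report 33 instead: project built, pays 33, utility 34 - 33 = 1.
Since 1 > 0, reporting 33 is strictly better here, so truthful reporting is not dominant.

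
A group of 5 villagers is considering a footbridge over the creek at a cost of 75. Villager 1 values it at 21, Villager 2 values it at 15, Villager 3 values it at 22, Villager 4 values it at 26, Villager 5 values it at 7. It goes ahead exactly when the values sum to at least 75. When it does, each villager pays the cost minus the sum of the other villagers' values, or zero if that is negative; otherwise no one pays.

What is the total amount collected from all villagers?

Total value 91 ≥ cost 75, so it is built.
Villager 1: others sum to 70; max(0, 75 - 70) = 5.
Villager 2: others sum to 76; max(0, 75 - 76) = 0.
Villager 3: others sum to 69; max(0, 75 - 69) = 6.
Villager 4: others sum to 65; max(0, 75 - 65) = 10.
Villager 5: others sum to 84; max(0, 75 - 84) = 0.
Total collected = 5 + 0 + 6 + 10 + 0 = 21.

21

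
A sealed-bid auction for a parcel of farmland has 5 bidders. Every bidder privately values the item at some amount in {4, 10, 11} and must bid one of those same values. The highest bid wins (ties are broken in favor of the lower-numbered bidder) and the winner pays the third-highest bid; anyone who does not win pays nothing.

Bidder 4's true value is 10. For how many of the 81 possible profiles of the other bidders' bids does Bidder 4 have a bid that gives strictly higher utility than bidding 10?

4

Others bid (4, 4, 4, 11): truth gives 0; bid 11 gives 6 > 0. Violating.
Others bid (4, 4, 10, 4): truth gives 0; bid 11 gives 6 > 0. Violating.
Others bid (4, 10, 4, 4): truth gives 0; bid 11 gives 6 > 0. Violating.
Others bid (10, 4, 4, 4): truth gives 0; bid 11 gives 6 > 0. Violating.
Others bid (4, 4, 4, 4): truth gives 6; no alternative beats it.
Others bid (4, 4, 4, 10): truth gives 6; no alternative beats it.
(Checking all 81 profiles: 4 have a profitable deviation, 77 do not.)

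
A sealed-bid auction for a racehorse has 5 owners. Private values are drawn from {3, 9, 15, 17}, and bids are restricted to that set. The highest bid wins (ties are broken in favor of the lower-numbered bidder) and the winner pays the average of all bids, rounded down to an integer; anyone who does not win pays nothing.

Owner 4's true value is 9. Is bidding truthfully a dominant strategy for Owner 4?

Consider the case where Owner 1 bids 3, Owner 2 bids 3, Owner 3 bids 3 and Owner 5 bids 15.
Truthful bid 9: loses, pays 0, utility 0.
Bid 15 instead: wins, pays 7, utility 9 - 7 = 2.
Since 2 > 0, bidding 15 is strictly better here, so truthful bidding is not dominant.

No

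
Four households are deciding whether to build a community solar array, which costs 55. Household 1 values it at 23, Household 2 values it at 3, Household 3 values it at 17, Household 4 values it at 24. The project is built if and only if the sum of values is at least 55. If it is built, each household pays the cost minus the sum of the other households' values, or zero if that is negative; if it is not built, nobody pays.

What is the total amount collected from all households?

Total value 67 ≥ cost 55, so it is built.
Household 1: others sum to 44; max(0, 55 - 44) = 11.
Household 2: others sum to 64; max(0, 55 - 64) = 0.
Household 3: others sum to 50; max(0, 55 - 50) = 5.
Household 4: others sum to 43; max(0, 55 - 43) = 12.
Total collected = 11 + 0 + 5 + 12 = 28.

28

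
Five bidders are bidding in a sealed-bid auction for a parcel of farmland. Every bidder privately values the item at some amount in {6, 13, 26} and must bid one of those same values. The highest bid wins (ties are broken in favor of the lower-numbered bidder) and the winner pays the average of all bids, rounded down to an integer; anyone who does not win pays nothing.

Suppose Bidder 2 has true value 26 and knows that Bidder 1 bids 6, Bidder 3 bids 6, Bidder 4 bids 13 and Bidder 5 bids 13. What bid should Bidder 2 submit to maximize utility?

Bid 6: loses, pays 0, utility 0.
Bid 13: wins, pays 10, utility 26 - 10 = 16.
Bid 26: wins, pays 12, utility 26 - 12 = 14.
The best choice is 13 with utility 16.

13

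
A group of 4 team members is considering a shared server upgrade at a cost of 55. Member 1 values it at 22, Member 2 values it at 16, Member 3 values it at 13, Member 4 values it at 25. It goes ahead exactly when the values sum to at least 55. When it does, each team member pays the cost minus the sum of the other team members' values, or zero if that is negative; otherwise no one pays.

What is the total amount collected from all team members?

5

Total value 76 ≥ cost 55, so it is built.
Member 1: others sum to 54; max(0, 55 - 54) = 1.
Member 2: others sum to 60; max(0, 55 - 60) = 0.
Member 3: others sum to 63; max(0, 55 - 63) = 0.
Member 4: others sum to 51; max(0, 55 - 51) = 4.
Total collected = 1 + 0 + 0 + 4 = 5.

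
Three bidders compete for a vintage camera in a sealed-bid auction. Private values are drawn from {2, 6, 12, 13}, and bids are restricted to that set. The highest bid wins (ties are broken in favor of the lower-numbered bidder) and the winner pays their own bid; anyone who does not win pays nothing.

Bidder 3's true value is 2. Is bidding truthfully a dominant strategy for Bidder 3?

Check each profile of the others' bids and compare truth against every alternative bid.
Others bid (2, 2): truth gives 0, best alternative gives -4.
Others bid (2, 6): truth gives 0, best alternative gives 0.
Others bid (2, 12): truth gives 0, best alternative gives 0.
Others bid (2, 13): truth gives 0, best alternative gives 0.
Others bid (6, 2): truth gives 0, best alternative gives 0.
Others bid (6, 6): truth gives 0, best alternative gives 0.
(Remaining 10 profiles checked similarly; truth is weakly best in each.)
In every case the truthful bid is at least as good as any alternative, so it is a dominant strategy.

Yes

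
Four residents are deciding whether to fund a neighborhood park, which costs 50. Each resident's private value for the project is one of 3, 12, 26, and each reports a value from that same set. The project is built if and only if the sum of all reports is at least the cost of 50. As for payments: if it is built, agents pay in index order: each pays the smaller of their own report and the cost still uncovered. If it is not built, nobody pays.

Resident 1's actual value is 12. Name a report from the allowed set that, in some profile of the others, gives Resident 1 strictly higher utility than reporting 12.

3

Suppose Resident 2 reports 3, Resident 3 reports 26 and Resident 4 reports 26.
Report 12: project built, pays 12, utility 12 - 12 = 0.
Report 3: project built, pays 3, utility 12 - 3 = 9.
So reporting 3 beats truth here (9 > 0).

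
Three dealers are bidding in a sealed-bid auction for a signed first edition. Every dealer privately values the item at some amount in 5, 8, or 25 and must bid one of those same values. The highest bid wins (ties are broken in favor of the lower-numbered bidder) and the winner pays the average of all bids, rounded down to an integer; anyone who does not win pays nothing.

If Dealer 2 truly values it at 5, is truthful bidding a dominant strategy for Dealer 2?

Yes

Check each profile of the others' bids and compare truth against every alternative bid.
Others bid (5, 8): truth gives 0, best alternative gives -2.
Others bid (5, 5): truth gives 0, best alternative gives -1.
Others bid (5, 25): truth gives 0, best alternative gives 0.
Others bid (8, 5): truth gives 0, best alternative gives 0.
Others bid (8, 8): truth gives 0, best alternative gives 0.
Others bid (8, 25): truth gives 0, best alternative gives 0.
(Remaining 3 profiles checked similarly; truth is weakly best in each.)
In every case the truthful bid is at least as good as any alternative, so it is a dominant strategy.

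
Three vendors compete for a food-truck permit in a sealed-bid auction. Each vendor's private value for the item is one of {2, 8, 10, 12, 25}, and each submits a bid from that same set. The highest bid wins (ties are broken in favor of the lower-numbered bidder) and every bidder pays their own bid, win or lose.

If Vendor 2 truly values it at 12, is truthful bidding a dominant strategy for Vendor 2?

No

Consider the case where Vendor 1 bids 2 and Vendor 3 bids 2.
Truthful bid 12: wins, pays 12, utility 12 - 12 = 0.
Bid 8 instead: wins, pays 8, utility 12 - 8 = 4.
Since 4 > 0, bidding 8 is strictly better here, so truthful bidding is not dominant.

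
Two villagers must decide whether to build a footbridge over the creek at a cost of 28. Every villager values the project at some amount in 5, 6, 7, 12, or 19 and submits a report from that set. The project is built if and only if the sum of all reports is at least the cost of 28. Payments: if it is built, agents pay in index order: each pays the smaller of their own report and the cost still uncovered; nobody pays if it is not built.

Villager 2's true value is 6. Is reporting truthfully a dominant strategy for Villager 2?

Check each profile of the others' reports and compare truth against every alternative report.
Others report (5): truth gives 0, best alternative gives 0.
Others report (6): truth gives 0, best alternative gives 0.
Others report (7): truth gives 0, best alternative gives 0.
Others report (12): truth gives 0, best alternative gives 0.
Others report (19): truth gives 0, best alternative gives 0.
In every case the truthful report is at least as good as any alternative, so it is a dominant strategy.

Yes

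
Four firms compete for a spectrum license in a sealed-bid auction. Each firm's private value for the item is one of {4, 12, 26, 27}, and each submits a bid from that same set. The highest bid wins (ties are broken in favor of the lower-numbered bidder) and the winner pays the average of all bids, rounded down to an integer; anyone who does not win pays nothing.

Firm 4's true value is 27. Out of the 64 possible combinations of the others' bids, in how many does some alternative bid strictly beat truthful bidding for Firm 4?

1

Others bid (4, 4, 4): truth gives 18; bid 12 gives 21 > 18. Violating.
Others bid (4, 4, 12): truth gives 16; no alternative beats it.
Others bid (4, 4, 26): truth gives 12; no alternative beats it.
(Checking all 64 profiles: 1 has a profitable deviation, 63 do not.)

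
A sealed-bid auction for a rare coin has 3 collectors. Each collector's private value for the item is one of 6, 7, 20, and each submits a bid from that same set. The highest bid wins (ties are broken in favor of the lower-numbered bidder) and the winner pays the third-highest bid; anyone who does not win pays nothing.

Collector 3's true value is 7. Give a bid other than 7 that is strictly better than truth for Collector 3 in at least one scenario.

20

Suppose Collector 1 bids 6 and Collector 2 bids 7.
Bid 7: loses, pays 0, utility 0.
Bid 20: wins, pays 6, utility 7 - 6 = 1.
So bidding 20 beats truth here (1 > 0).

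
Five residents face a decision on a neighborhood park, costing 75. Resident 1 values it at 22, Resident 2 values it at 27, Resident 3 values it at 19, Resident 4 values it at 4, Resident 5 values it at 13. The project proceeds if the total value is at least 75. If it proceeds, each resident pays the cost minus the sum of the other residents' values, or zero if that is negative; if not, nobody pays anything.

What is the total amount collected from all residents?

41

Total value 85 ≥ cost 75, so it is built.
Resident 1: others sum to 63; max(0, 75 - 63) = 12.
Resident 2: others sum to 58; max(0, 75 - 58) = 17.
Resident 3: others sum to 66; max(0, 75 - 66) = 9.
Resident 4: others sum to 81; max(0, 75 - 81) = 0.
Resident 5: others sum to 72; max(0, 75 - 72) = 3.
Total collected = 12 + 17 + 9 + 0 + 3 = 41.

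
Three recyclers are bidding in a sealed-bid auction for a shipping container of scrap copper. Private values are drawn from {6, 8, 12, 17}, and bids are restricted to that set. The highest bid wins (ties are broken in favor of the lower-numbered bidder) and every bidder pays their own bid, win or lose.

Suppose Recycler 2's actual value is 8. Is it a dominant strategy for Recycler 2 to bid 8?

Consider the case where Recycler 1 bids 6 and Recycler 3 bids 12.
Truthful bid 8: loses but pays 8, utility -8.
Bid 6 instead: loses but pays 6, utility -6.
Since -6 > -8, bidding 6 is strictly better here, so truthful bidding is not dominant.

No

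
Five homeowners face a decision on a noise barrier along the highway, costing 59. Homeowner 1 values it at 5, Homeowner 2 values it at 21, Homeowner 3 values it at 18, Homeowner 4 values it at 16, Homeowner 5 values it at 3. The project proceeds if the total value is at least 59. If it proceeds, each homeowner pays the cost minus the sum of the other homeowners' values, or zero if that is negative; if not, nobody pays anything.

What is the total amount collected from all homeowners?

44

Total value 63 ≥ cost 59, so it is built.
Homeowner 1: others sum to 58; max(0, 59 - 58) = 1.
Homeowner 2: others sum to 42; max(0, 59 - 42) = 17.
Homeowner 3: others sum to 45; max(0, 59 - 45) = 14.
Homeowner 4: others sum to 47; max(0, 59 - 47) = 12.
Homeowner 5: others sum to 60; max(0, 59 - 60) = 0.
Total collected = 1 + 17 + 14 + 12 + 0 = 44.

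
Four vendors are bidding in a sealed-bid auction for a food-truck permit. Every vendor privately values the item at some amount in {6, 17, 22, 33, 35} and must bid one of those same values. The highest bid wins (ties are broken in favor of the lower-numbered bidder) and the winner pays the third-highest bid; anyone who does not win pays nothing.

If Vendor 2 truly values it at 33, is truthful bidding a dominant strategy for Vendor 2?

Consider the case where Vendor 1 bids 6, Vendor 3 bids 6 and Vendor 4 bids 35.
Truthful bid 33: loses, pays 0, utility 0.
Bid 35 instead: wins, pays 6, utility 33 - 6 = 27.
Since 27 > 0, bidding 35 is strictly better here, so truthful bidding is not dominant.

No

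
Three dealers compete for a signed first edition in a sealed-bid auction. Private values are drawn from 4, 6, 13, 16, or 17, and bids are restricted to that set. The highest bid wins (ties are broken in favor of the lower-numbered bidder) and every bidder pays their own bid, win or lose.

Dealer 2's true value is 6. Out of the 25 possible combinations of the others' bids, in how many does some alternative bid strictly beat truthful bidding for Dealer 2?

23

Others bid (4, 13): truth gives -6; bid 4 gives -4 > -6. Violating.
Others bid (4, 16): truth gives -6; bid 4 gives -4 > -6. Violating.
Others bid (4, 17): truth gives -6; bid 4 gives -4 > -6. Violating.
Others bid (6, 4): truth gives -6; bid 4 gives -4 > -6. Violating.
Others bid (4, 4): truth gives 0; no alternative beats it.
Others bid (4, 6): truth gives 0; no alternative beats it.
(Checking all 25 profiles: 23 have a profitable deviation, 2 do not.)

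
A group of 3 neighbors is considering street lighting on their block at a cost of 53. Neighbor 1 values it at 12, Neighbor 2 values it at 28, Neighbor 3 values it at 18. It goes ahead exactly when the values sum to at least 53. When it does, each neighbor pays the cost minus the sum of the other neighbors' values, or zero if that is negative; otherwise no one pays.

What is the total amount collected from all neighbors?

Total value 58 ≥ cost 53, so it is built.
Neighbor 1: others sum to 46; max(0, 53 - 46) = 7.
Neighbor 2: others sum to 30; max(0, 53 - 30) = 23.
Neighbor 3: others sum to 40; max(0, 53 - 40) = 13.
Total collected = 7 + 23 + 13 = 43.

43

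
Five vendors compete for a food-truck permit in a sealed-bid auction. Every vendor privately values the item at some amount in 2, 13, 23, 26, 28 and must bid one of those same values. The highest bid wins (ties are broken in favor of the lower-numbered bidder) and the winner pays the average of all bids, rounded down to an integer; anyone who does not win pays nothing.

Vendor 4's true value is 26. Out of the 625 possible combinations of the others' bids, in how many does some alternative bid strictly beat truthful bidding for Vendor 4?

229

Others bid (2, 2, 2, 2): truth gives 20; bid 13 gives 22 > 20. Violating.
Others bid (2, 2, 2, 13): truth gives 17; bid 13 gives 20 > 17. Violating.
Others bid (2, 2, 2, 23): truth gives 15; bid 23 gives 16 > 15. Violating.
Others bid (2, 2, 2, 28): truth gives 0; bid 28 gives 14 > 0. Violating.
Others bid (2, 2, 2, 26): truth gives 15; no alternative beats it.
Others bid (2, 2, 13, 26): truth gives 13; no alternative beats it.
(Checking all 625 profiles: 229 have a profitable deviation, 396 do not.)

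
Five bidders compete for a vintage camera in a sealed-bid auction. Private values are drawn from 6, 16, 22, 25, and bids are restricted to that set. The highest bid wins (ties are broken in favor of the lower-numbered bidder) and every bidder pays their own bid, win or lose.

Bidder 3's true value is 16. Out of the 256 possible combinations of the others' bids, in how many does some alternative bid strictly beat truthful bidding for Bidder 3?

252

Others bid (6, 6, 6, 22): truth gives -16; bid 6 gives -6 > -16. Violating.
Others bid (6, 6, 6, 25): truth gives -16; bid 6 gives -6 > -16. Violating.
Others bid (6, 6, 16, 22): truth gives -16; bid 6 gives -6 > -16. Violating.
Others bid (6, 6, 16, 25): truth gives -16; bid 6 gives -6 > -16. Violating.
Others bid (6, 6, 6, 6): truth gives 0; no alternative beats it.
Others bid (6, 6, 6, 16): truth gives 0; no alternative beats it.
(Checking all 256 profiles: 252 have a profitable deviation, 4 do not.)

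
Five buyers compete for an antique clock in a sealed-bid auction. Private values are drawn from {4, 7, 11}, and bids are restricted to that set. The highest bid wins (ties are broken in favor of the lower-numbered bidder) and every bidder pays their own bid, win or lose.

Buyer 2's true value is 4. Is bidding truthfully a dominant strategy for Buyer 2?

No

Consider the case where Buyer 1 bids 4, Buyer 3 bids 4, Buyer 4 bids 4 and Buyer 5 bids 4.
Truthful bid 4: loses but pays 4, utility -4.
Bid 7 instead: wins, pays 7, utility 4 - 7 = -3.
Since -3 > -4, bidding 7 is strictly better here, so truthful bidding is not dominant.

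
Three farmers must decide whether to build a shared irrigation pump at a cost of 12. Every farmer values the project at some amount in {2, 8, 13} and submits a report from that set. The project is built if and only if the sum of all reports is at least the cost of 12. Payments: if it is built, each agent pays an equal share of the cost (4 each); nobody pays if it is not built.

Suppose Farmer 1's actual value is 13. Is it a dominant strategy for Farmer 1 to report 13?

Check each profile of the others' reports and compare truth against every alternative report.
Others report (2, 2): truth gives 9, best alternative gives 9.
Others report (2, 8): truth gives 9, best alternative gives 9.
Others report (2, 13): truth gives 9, best alternative gives 9.
Others report (8, 2): truth gives 9, best alternative gives 9.
Others report (8, 8): truth gives 9, best alternative gives 9.
Others report (8, 13): truth gives 9, best alternative gives 9.
(Remaining 3 profiles checked similarly; truth is weakly best in each.)
In every case the truthful report is at least as good as any alternative, so it is a dominant strategy.

Yes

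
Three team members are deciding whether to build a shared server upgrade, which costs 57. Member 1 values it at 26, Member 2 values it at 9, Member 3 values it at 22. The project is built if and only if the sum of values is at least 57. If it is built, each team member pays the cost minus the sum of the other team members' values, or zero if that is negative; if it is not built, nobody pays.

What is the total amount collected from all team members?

Total value 57 ≥ cost 57, so it is built.
Member 1: others sum to 31; max(0, 57 - 31) = 26.
Member 2: others sum to 48; max(0, 57 - 48) = 9.
Member 3: others sum to 35; max(0, 57 - 35) = 22.
Total collected = 26 + 9 + 22 = 57.

57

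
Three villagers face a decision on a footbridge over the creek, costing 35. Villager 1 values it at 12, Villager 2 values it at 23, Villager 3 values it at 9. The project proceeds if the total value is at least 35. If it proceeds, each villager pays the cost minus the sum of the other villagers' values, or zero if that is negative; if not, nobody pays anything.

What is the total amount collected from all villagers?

Total value 44 ≥ cost 35, so it is built.
Villager 1: others sum to 32; max(0, 35 - 32) = 3.
Villager 2: others sum to 21; max(0, 35 - 21) = 14.
Villager 3: others sum to 35; max(0, 35 - 35) = 0.
Total collected = 3 + 14 + 0 = 17.

17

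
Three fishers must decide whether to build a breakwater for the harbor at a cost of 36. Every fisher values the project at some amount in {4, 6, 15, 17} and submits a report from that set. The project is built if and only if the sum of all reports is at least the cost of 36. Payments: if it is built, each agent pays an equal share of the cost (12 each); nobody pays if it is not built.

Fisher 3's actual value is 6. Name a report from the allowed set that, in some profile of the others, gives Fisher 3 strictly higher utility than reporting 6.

4

Suppose Fisher 1 reports 15 and Fisher 2 reports 15.
Report 6: project built, pays 12, utility 6 - 12 = -6.
Report 4: project not built, utility 0.
So reporting 4 beats truth here (0 > -6).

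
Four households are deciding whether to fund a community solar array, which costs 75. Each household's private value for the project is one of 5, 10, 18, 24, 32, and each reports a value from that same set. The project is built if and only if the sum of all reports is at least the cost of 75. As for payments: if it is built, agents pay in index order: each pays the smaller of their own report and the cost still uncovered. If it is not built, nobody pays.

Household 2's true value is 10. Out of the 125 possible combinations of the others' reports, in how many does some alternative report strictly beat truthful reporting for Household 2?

20

Others report (10, 32, 32): truth gives 0; report 5 gives 5 > 0. Violating.
Others report (18, 24, 32): truth gives 0; report 5 gives 5 > 0. Violating.
Others report (18, 32, 24): truth gives 0; report 5 gives 5 > 0. Violating.
Others report (18, 32, 32): truth gives 0; report 5 gives 5 > 0. Violating.
Others report (5, 5, 5): truth gives 0; no alternative beats it.
Others report (5, 5, 10): truth gives 0; no alternative beats it.
(Checking all 125 profiles: 20 have a profitable deviation, 105 do not.)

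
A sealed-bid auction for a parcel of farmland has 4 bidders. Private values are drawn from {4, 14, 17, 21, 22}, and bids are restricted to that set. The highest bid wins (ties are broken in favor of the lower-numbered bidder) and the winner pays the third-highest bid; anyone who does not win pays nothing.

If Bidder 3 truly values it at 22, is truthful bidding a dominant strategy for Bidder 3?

Yes

Check each profile of the others' bids and compare truth against every alternative bid.
Others bid (4, 4, 22): truth gives 18, best alternative gives 0.
Others bid (4, 21, 4): truth gives 18, best alternative gives 0.
Others bid (21, 4, 4): truth gives 18, best alternative gives 0.
Others bid (4, 14, 22): truth gives 8, best alternative gives 0.
Others bid (4, 21, 14): truth gives 8, best alternative gives 0.
Others bid (14, 4, 22): truth gives 8, best alternative gives 0.
(Remaining 119 profiles checked similarly; truth is weakly best in each.)
In every case the truthful bid is at least as good as any alternative, so it is a dominant strategy.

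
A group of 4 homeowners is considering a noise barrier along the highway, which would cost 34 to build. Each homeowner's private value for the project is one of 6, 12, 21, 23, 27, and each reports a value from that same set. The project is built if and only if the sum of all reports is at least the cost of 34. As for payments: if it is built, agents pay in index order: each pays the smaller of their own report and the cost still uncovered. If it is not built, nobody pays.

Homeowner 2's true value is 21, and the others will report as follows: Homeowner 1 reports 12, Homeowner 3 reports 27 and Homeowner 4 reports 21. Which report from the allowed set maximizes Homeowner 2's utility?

6

Report 6: project built, pays 6, utility 21 - 6 = 15.
Report 12: project built, pays 12, utility 21 - 12 = 9.
Report 21: project built, pays 21, utility 21 - 21 = 0.
Report 23: project built, pays 22, utility 21 - 22 = -1.
Report 27: project built, pays 22, utility 21 - 22 = -1.
The best choice is 6 with utility 15.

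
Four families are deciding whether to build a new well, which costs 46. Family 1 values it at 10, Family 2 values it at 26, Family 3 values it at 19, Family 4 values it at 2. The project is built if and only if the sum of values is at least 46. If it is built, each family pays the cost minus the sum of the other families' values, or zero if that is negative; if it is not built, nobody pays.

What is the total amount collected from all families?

23

Total value 57 ≥ cost 46, so it is built.
Family 1: others sum to 47; max(0, 46 - 47) = 0.
Family 2: others sum to 31; max(0, 46 - 31) = 15.
Family 3: others sum to 38; max(0, 46 - 38) = 8.
Family 4: others sum to 55; max(0, 46 - 55) = 0.
Total collected = 0 + 15 + 8 + 0 = 23.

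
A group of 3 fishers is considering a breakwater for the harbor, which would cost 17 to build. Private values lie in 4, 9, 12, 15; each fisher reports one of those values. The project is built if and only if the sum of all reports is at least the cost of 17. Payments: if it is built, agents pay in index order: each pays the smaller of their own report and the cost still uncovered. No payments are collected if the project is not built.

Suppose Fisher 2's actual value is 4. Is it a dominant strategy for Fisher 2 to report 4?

Yes

Check each profile of the others' reports and compare truth against every alternative report.
Others report (4, 4): truth gives 0, best alternative gives -5.
Others report (4, 9): truth gives 0, best alternative gives -5.
Others report (4, 12): truth gives 0, best alternative gives -5.
Others report (4, 15): truth gives 0, best alternative gives -5.
Others report (9, 4): truth gives 0, best alternative gives -4.
Others report (9, 9): truth gives 0, best alternative gives -4.
(Remaining 10 profiles checked similarly; truth is weakly best in each.)
In every case the truthful report is at least as good as any alternative, so it is a dominant strategy.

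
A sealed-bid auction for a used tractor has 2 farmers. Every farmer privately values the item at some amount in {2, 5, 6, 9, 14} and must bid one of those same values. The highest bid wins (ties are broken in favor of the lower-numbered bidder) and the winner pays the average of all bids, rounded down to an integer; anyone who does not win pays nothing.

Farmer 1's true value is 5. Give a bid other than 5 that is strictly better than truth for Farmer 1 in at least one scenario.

2

Suppose Farmer 2 bids 2.
Bid 5: wins, pays 3, utility 5 - 3 = 2.
Bid 2: wins, pays 2, utility 5 - 2 = 3.
So bidding 2 beats truth here (3 > 2).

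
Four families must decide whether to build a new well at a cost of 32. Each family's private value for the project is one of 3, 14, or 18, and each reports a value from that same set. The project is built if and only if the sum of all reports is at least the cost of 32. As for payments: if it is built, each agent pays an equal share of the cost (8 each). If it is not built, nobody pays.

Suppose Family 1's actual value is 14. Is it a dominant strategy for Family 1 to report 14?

Yes

Check each profile of the others' reports and compare truth against every alternative report.
Others report (3, 3, 14): truth gives 6, best alternative gives 6.
Others report (3, 3, 18): truth gives 6, best alternative gives 6.
Others report (3, 14, 3): truth gives 6, best alternative gives 6.
Others report (3, 14, 14): truth gives 6, best alternative gives 6.
Others report (3, 14, 18): truth gives 6, best alternative gives 6.
Others report (3, 18, 3): truth gives 6, best alternative gives 6.
(Remaining 21 profiles checked similarly; truth is weakly best in each.)
In every case the truthful report is at least as good as any alternative, so it is a dominant strategy.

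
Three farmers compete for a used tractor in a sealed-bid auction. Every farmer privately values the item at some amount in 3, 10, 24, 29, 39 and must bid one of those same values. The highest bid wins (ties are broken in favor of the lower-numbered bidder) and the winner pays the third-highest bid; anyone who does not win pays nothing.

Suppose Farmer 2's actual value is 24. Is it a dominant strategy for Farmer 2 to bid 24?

No

Consider the case where Farmer 1 bids 3 and Farmer 3 bids 29.
Truthful bid 24: loses, pays 0, utility 0.
Bid 29 instead: wins, pays 3, utility 24 - 3 = 21.
Since 21 > 0, bidding 29 is strictly better here, so truthful bidding is not dominant.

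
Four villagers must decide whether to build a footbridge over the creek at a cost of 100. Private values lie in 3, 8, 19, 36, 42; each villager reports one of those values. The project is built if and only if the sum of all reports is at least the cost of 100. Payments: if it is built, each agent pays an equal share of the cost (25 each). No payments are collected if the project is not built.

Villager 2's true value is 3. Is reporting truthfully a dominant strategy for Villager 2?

Yes

Check each profile of the others' reports and compare truth against every alternative report.
Others report (8, 42, 42): truth gives 0, best alternative gives -22.
Others report (42, 8, 42): truth gives 0, best alternative gives -22.
Others report (42, 42, 8): truth gives 0, best alternative gives -22.
Others report (19, 36, 42): truth gives -22, best alternative gives -22.
Others report (19, 42, 36): truth gives -22, best alternative gives -22.
Others report (19, 42, 42): truth gives -22, best alternative gives -22.
(Remaining 119 profiles checked similarly; truth is weakly best in each.)
In every case the truthful report is at least as good as any alternative, so it is a dominant strategy.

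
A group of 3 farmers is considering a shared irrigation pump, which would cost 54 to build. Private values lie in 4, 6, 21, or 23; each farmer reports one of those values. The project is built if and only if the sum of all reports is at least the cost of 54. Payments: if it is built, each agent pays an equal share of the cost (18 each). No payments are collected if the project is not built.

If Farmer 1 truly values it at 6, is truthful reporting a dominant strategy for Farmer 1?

Check each profile of the others' reports and compare truth against every alternative report.
Others report (4, 4): truth gives 0, best alternative gives 0.
Others report (4, 6): truth gives 0, best alternative gives 0.
Others report (4, 21): truth gives 0, best alternative gives 0.
Others report (4, 23): truth gives 0, best alternative gives 0.
Others report (6, 4): truth gives 0, best alternative gives 0.
Others report (6, 6): truth gives 0, best alternative gives 0.
(Remaining 10 profiles checked similarly; truth is weakly best in each.)
In every case the truthful report is at least as good as any alternative, so it is a dominant strategy.

Yes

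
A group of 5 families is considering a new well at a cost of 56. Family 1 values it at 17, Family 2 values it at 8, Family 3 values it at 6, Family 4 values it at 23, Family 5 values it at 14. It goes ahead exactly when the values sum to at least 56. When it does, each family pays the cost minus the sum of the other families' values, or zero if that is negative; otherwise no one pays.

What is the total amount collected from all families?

Total value 68 ≥ cost 56, so it is built.
Family 1: others sum to 51; max(0, 56 - 51) = 5.
Family 2: others sum to 60; max(0, 56 - 60) = 0.
Family 3: others sum to 62; max(0, 56 - 62) = 0.
Family 4: others sum to 45; max(0, 56 - 45) = 11.
Family 5: others sum to 54; max(0, 56 - 54) = 2.
Total collected = 5 + 0 + 0 + 11 + 2 = 18.

18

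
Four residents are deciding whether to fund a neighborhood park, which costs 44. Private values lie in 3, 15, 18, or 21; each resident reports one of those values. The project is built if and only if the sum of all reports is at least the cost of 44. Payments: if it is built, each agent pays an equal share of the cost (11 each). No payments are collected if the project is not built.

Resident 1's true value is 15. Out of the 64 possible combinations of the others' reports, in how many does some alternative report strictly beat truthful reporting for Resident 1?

6

Others report (3, 3, 18): truth gives 0; report 21 gives 4 > 0. Violating.
Others report (3, 3, 21): truth gives 0; report 18 gives 4 > 0. Violating.
Others report (3, 18, 3): truth gives 0; report 21 gives 4 > 0. Violating.
Others report (3, 21, 3): truth gives 0; report 18 gives 4 > 0. Violating.
Others report (3, 3, 3): truth gives 0; no alternative beats it.
Others report (3, 3, 15): truth gives 0; no alternative beats it.
(Checking all 64 profiles: 6 have a profitable deviation, 58 do not.)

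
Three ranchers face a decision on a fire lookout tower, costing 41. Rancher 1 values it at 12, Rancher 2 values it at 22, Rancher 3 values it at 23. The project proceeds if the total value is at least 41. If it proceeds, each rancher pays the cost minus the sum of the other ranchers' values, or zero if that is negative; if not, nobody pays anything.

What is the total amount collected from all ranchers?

Total value 57 ≥ cost 41, so it is built.
Rancher 1: others sum to 45; max(0, 41 - 45) = 0.
Rancher 2: others sum to 35; max(0, 41 - 35) = 6.
Rancher 3: others sum to 34; max(0, 41 - 34) = 7.
Total collected = 0 + 6 + 7 = 13.

13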